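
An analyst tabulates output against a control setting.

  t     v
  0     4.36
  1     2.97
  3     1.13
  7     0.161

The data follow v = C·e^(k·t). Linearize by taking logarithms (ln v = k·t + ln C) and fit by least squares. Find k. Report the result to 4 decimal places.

Linearized form: ln v = k·t + ln C. From the 4 transformed points,
Σt = 11.0000, Σ(t)² = 59.0000, Σln v = 0.8569, Σt·ln v = -11.3292.
Equations: 59.0000·k + 11.0000·ln C = -11.3292;  11.0000·k + 4·ln C = 0.8569.
Δ = 59.0000·4 − (11.0000)² = 115.0000; k = (-11.3292·4 − 11.0000·0.8569)/115.0000 = -0.47602, ln C = (59.0000·0.8569 − 11.0000·-11.3292)/115.0000 = 1.52329.

k = -0.4760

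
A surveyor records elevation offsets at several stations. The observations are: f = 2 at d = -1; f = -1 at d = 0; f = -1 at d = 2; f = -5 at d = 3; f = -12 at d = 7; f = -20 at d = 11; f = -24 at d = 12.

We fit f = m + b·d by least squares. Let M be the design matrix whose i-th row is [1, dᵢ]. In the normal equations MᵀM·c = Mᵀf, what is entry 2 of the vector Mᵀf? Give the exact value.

Entry 2 ↔ basis d, so (Mᵀf)_{2} = Σᵢ (d)·fᵢ = (-1)·(2) + (0)·(-1) + (2)·(-1) + (3)·(-5) + (7)·(-12) + (11)·(-20) + (12)·(-24) = -611.

-611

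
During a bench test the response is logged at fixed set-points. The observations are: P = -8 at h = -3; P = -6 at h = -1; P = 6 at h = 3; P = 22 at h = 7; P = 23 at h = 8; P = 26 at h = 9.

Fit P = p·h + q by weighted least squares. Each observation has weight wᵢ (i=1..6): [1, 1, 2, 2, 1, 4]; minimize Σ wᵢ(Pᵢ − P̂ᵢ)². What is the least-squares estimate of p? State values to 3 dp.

The normal equations are: 514·p + 60·q = 1494;  60·p + 11·q = 169.
det = 514·11 − 60² = 2054.
p = (1494·11 − 60·169)/2054 = 3147/1027; q = (514·169 − 60·1494)/2054 = -1387/1027.

p = 3.064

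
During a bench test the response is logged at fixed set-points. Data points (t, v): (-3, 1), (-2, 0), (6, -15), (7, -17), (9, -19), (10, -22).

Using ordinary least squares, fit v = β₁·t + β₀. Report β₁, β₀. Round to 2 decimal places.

β₁ = -1.77, β₀ = -4.03

Forming MᵀM = [[279, 27]; [27, 6]] and Mᵀv = [-603, -72]ᵀ gives MᵀM·[β₁, β₀]ᵀ = Mᵀv.
Δ = 279·6 − 27² = 945.
β₁ = ((-603)·6 − 27·(-72))/945 = -62/35; β₀ = (279·(-72) − 27·(-603))/945 = -141/35.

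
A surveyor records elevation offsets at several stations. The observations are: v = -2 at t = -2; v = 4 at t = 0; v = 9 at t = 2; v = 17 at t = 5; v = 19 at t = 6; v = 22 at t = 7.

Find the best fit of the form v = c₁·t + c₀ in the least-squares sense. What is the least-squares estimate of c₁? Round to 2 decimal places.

c₁ = 2.63

With design matrix M, MᵀM = [[118, 18]; [18, 6]] and Mᵀv = [375, 69]ᵀ.
Determinant 118·6 − 18² = 384.
c₁ = (375·6 − 18·69)/384 = 21/8; c₀ = (118·69 − 18·375)/384 = 29/8.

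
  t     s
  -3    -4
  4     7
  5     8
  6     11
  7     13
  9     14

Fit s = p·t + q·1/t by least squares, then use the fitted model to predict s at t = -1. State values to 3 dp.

ŝ = -0.288

The normal equations are: 216·p + 6·q = 363;  6·p + (435229/1587600)·q = 12511/1260.
Determinant 216·(435229/1587600) − 6² = 170629/7350.
p = (363·(435229/1587600) − 6·(12511/1260))/(170629/7350) = 21134989/12285288; q = (216·(12511/1260) − 6·363)/(170629/7350) = -244440/170629.
At t = -1: ŝ = (21134989/12285288)·(-1) + (-244440/170629)·(-1) = -3535309/12285288.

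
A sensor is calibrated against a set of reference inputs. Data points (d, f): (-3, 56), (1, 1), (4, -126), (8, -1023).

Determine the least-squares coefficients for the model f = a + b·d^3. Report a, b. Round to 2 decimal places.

Entries of XᵀX: Σ1 = 4, Σd^3 = 550, Σd^3·d^3 = 266970.
And Σf = -1092, Σd^3·f = -533351.
So XᵀX·[a, b]ᵀ = Xᵀf: [[4, 550]; [550, 266970]]·[a, b]ᵀ = [-1092, -533351]ᵀ.
Δ = 4·266970 − 550² = 765380.
a = ((-1092)·266970 − 550·(-533351))/765380 = 2353/994; b = (4·(-533351) − 550·(-1092))/765380 = -54743/27335.

a = 2.37, b = -2.00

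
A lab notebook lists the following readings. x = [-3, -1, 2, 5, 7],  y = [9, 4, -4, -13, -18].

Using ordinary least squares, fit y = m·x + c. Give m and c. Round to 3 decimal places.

Sums needed: Σx·x = 88, Σx = 10, Σ1 = 5.
For Aᵀy: Σx·y = -230, Σy = -22.
AᵀA·[m, c]ᵀ = Aᵀy becomes [[88, 10]; [10, 5]]·[m, c]ᵀ = [-230, -22]ᵀ.
Determinant 88·5 − 10² = 340.
m = ((-230)·5 − 10·(-22))/340 = -93/34; c = (88·(-22) − 10·(-230))/340 = 91/85.

m = -2.735, c = 1.071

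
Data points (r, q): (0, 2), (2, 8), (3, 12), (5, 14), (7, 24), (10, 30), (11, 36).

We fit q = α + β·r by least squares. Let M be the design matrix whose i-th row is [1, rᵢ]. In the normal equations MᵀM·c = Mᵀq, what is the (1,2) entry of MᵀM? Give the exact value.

Row 1 ↔ basis 1, column 2 ↔ basis r, so (MᵀM)_{1,2} = Σᵢ r = (1)·(0) + (1)·(2) + (1)·(3) + (1)·(5) + (1)·(7) + (1)·(10) + (1)·(11) = 38.

38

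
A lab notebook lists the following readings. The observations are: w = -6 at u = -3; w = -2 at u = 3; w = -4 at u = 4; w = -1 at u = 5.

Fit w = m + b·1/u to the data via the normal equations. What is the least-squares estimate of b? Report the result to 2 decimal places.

With design matrix X, XᵀX = [[4, 9/20]; [9/20, 1169/3600]] and Xᵀw = [-13, 2/15]ᵀ.
Δ = 4·(1169/3600) − (9/20)² = 3947/3600.
m = ((-13)·(1169/3600) − (9/20)·(2/15))/(3947/3600) = -15413/3947; b = (4·(2/15) − (9/20)·(-13))/(3947/3600) = 22980/3947.

b = 5.82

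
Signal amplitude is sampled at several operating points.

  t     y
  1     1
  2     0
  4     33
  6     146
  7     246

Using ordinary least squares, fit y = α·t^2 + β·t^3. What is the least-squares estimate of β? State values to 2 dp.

β = 0.98

Setting ∂/∂α … = 0 gives: 3970·α + 25640·β = 17839;  25640·α + 168466·β = 118027.
(Σt^2·t^2 = 3970, Σt^2·t^3 = 25640, Σt^3·t^3 = 168466, Σt^2·y = 17839, Σt^3·y = 118027.)
Determinant 3970·168466 − 25640² = 11400420.
α = (17839·168466 − 25640·118027)/11400420 = -10473653/5700210; β = (3970·118027 − 25640·17839)/11400420 = 1117523/1140042.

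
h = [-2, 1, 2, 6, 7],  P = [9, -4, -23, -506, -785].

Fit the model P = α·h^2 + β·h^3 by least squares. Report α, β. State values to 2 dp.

Forming AᵀA = [[3730, 24584]; [24584, 164434]] and AᵀP = [-56741, -378811]ᵀ gives AᵀA·[α, β]ᵀ = AᵀP.
Determinant 3730·164434 − 24584² = 8965764.
α = ((-56741)·164434 − 24584·(-378811))/8965764 = -2909995/1494294; β = (3730·(-378811) − 24584·(-56741))/8965764 = -3007381/1494294.

α = -1.95, β = -2.01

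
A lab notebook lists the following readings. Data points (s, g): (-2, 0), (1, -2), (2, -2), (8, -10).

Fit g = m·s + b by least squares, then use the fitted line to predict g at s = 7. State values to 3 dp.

ĝ = -8.408

Entries of AᵀA: Σs·s = 73, Σs = 9, Σ1 = 4.
And Σs·g = -86, Σg = -14.
So AᵀA·[m, b]ᵀ = Aᵀg: [[73, 9]; [9, 4]]·[m, b]ᵀ = [-86, -14]ᵀ.
Eliminating b: 4·(row 1) − 9·(row 2) gives 211·m = 4·(-86) − 9·(-14) = -218, so m = -218/211.
Then b = ((-14) − 9·(-218/211))/4 = -248/211.
At s = 7: ĝ = (-218/211)·(7) + (-248/211)·(1) = -1774/211.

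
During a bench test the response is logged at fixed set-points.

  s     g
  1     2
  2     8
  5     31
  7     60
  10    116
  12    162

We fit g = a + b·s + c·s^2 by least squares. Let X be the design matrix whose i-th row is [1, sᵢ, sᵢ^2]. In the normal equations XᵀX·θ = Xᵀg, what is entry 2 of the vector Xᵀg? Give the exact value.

Entry 2 ↔ basis s, so (Xᵀg)_{2} = Σᵢ (s)·gᵢ = (1)·(2) + (2)·(8) + (5)·(31) + (7)·(60) + (10)·(116) + (12)·(162) = 3697.

3697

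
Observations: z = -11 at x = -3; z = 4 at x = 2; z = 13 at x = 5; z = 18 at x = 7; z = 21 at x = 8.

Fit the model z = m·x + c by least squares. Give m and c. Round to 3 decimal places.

m = 2.906, c = -2.043

Normal-equation sums: Σx·x = 151, Σx = 19, Σ1 = 5.
And Σx·z = 400, Σz = 45.
AᵀA·[m, c]ᵀ = Aᵀz becomes [[151, 19]; [19, 5]]·[m, c]ᵀ = [400, 45]ᵀ.
Δ = 151·5 − 19² = 394.
m = (400·5 − 19·45)/394 = 1145/394; c = (151·45 − 19·400)/394 = -805/394.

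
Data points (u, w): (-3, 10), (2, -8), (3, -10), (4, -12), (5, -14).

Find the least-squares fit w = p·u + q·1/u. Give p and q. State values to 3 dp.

From the data, Σu·u = 63, Σu·1/u = 5, Σ1/u·1/u = 2069/3600.
Right-hand side: Σu·w = -194, Σ1/u·w = -247/15.
So AᵀA·[p, q]ᵀ = Aᵀw: [[63, 5]; [5, 2069/3600]]·[p, q]ᵀ = [-194, -247/15]ᵀ.
Eliminating q: (2069/3600)·(row 1) − 5·(row 2) gives (4483/400)·p = (2069/3600)·(-194) − 5·(-247/15) = -52493/1800, so p = -104986/40347.
Then q = ((-247/15) − 5·(-104986/40347))/(2069/3600) = -26960/4483.

p = -2.602, q = -6.014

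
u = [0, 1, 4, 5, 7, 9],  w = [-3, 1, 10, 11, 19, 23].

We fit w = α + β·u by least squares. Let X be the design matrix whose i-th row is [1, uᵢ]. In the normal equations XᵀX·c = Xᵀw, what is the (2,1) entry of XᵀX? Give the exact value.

26

Row 2 ↔ basis u, column 1 ↔ basis 1, so (XᵀX)_{2,1} = Σᵢ u = (0)·(1) + (1)·(1) + (4)·(1) + (5)·(1) + (7)·(1) + (9)·(1) = 26.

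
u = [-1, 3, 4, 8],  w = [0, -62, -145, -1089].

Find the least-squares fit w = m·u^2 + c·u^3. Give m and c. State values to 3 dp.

m = -1.022, c = -1.999

Sums needed: Σu^2·u^2 = 4434, Σu^2·u^3 = 34034, Σu^3·u^3 = 266970.
Right-hand side: Σu^2·w = -72574, Σu^3·w = -568522.
So XᵀX·[m, c]ᵀ = Xᵀw: [[4434, 34034]; [34034, 266970]]·[m, c]ᵀ = [-72574, -568522]ᵀ.
Eliminating c: 266970·(row 1) − 34034·(row 2) gives 25431824·m = 266970·(-72574) − 34034·(-568522) = -26003032, so m = -295489/288998.
Then c = ((-568522) − 34034·(-295489/288998))/266970 = -6355379/3178978.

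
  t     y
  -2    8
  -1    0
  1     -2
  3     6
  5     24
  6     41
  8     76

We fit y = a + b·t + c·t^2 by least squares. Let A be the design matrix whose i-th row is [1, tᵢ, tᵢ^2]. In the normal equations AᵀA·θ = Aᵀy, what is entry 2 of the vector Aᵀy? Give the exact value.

974

Entry 2 ↔ basis t, so (Aᵀy)_{2} = Σᵢ (t)·yᵢ = (-2)·(8) + (-1)·(0) + (1)·(-2) + (3)·(6) + (5)·(24) + (6)·(41) + (8)·(76) = 974.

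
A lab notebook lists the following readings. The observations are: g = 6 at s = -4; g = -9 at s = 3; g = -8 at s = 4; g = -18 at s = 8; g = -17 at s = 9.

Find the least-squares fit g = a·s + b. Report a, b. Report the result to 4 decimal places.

From the data, Σs·s = 186, Σs = 20, Σ1 = 5.
Moment sums: Σs·g = -380, Σg = -46.
So XᵀX·[a, b]ᵀ = Xᵀg: [[186, 20]; [20, 5]]·[a, b]ᵀ = [-380, -46]ᵀ.
Determinant 186·5 − 20² = 530.
a = ((-380)·5 − 20·(-46))/530 = -98/53; b = (186·(-46) − 20·(-380))/530 = -478/265.

a = -1.8491, b = -1.8038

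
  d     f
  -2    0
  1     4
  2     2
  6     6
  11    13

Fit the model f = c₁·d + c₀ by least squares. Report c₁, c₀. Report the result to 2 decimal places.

c₁ = 0.96, c₀ = 1.55

The normal equations are: 166·c₁ + 18·c₀ = 187;  18·c₁ + 5·c₀ = 25.
(Σd·d = 166, Σd = 18, Σ1 = 5, Σd·f = 187, Σf = 25.)
det = 166·5 − 18² = 506.
c₁ = (187·5 − 18·25)/506 = 485/506; c₀ = (166·25 − 18·187)/506 = 392/253.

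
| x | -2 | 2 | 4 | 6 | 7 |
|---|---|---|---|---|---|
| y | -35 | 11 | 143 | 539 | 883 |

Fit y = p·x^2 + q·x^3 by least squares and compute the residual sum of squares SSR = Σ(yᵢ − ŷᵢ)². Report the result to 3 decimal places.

SSR = 3.895

Sums needed: Σx^2·x^2 = 3985, Σx^2·x^3 = 25607, Σx^3·x^3 = 168529.
Moment sums: Σx^2·y = 64863, Σx^3·y = 428813.
Normal equations: [[3985, 25607]; [25607, 168529]]·[p, q]ᵀ = [64863, 428813]ᵀ.
Eliminating q: 168529·(row 1) − 25607·(row 2) gives 15869616·p = 168529·64863 − 25607·428813 = -49317964, so p = -12329491/3967404.
Then q = (428813 − 25607·(-12329491/3967404))/168529 = 11968241/3967404.
Residuals: 1551188/991851, -232210/330617, -48457/141693, -237302/330617, 80576/141693; SSR = 3862955/991851.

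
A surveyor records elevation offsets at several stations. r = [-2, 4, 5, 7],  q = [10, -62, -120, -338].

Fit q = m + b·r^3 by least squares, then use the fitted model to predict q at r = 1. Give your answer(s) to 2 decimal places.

MᵀM·[m, b]ᵀ = Mᵀq reads: 4·m + 524·b = -510;  524·m + 137434·b = -134982.
Δ = 4·137434 − 524² = 275160.
m = ((-510)·137434 − 524·(-134982))/275160 = 53269/22930; b = (4·(-134982) − 524·(-510))/275160 = -11362/11465.
At r = 1: q̂ = (53269/22930)·(1) + (-11362/11465)·(1) = 6109/4586.

q̂ = 1.33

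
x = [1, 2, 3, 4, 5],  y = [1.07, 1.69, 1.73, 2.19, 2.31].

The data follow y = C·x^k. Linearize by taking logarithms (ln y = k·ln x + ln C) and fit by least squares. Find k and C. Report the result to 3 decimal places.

Linearized form: ln y = k·ln x + ln C. From the 5 transformed points,
AᵀA = [[6.1995, 4.7875]; [4.7875, 5]], rhs = [3.4001, 2.7617]ᵀ  (here Σln x = 4.7875, Σ(ln x)² = 6.1995, Σln y = 2.7617, Σln x·ln y = 3.4001).
Slope k = (n·Σln x·ln y − Σln x·Σln y)/(n·Σ(ln x)² − (Σln x)²) = (5·3.4001 − 4.7875·2.7617)/8.0774 = 0.46786; ln C = (Σln y − k·Σln x)/n = 0.10436, so C = exp(0.10436) = 1.11000.

k = 0.468, C = 1.110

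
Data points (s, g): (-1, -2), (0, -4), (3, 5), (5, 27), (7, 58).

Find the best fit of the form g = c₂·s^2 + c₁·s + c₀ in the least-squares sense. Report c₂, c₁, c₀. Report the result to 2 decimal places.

c₂ = 1.41, c₁ = -0.93, c₀ = -4.25

Normal-equation sums: Σs^2·s^2 = 3108, Σs^2·s = 494, Σs^2 = 84, Σs·s = 84, Σs = 14, Σ1 = 5.
Right-hand side: Σs^2·g = 3560, Σs·g = 558, Σg = 84.
Solving the 3×3 system (Gaussian elimination) gives c₂ = 15907/11299, c₁ = -10478/11299, c₀ = -48076/11299.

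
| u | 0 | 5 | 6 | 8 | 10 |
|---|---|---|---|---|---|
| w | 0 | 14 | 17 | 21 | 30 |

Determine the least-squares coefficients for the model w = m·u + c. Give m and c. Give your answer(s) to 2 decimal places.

Sums needed: Σu·u = 225, Σu = 29, Σ1 = 5.
And Σu·w = 640, Σw = 82.
AᵀA·[m, c]ᵀ = Aᵀw becomes [[225, 29]; [29, 5]]·[m, c]ᵀ = [640, 82]ᵀ.
Eliminating c: 5·(row 1) − 29·(row 2) gives 284·m = 5·640 − 29·82 = 822, so m = 411/142.
Then c = (82 − 29·(411/142))/5 = -55/142.

m = 2.89, c = -0.39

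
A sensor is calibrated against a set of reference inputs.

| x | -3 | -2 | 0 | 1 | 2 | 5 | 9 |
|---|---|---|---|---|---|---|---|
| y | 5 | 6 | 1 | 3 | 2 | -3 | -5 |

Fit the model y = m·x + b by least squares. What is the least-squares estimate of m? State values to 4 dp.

From the data, Σx·x = 124, Σx = 12, Σ1 = 7.
For Mᵀy: Σx·y = -80, Σy = 9.
So MᵀM·[m, b]ᵀ = Mᵀy: [[124, 12]; [12, 7]]·[m, b]ᵀ = [-80, 9]ᵀ.
Determinant 124·7 − 12² = 724.
m = ((-80)·7 − 12·9)/724 = -167/181; b = (124·9 − 12·(-80))/724 = 519/181.

m = -0.9227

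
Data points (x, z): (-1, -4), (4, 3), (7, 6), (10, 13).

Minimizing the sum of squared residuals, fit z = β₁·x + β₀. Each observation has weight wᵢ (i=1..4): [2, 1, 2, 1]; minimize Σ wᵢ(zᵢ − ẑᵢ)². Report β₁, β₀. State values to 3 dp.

Setting ∂/∂β₁ … = 0 gives: 216·β₁ + 26·β₀ = 234;  26·β₁ + 6·β₀ = 20.
Determinant 216·6 − 26² = 620.
β₁ = (234·6 − 26·20)/620 = 221/155; β₀ = (216·20 − 26·234)/620 = -441/155.

β₁ = 1.426, β₀ = -2.845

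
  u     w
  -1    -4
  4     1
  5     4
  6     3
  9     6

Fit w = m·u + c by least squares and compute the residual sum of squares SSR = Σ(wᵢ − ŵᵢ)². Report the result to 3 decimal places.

SSR = 3.188

Sums needed: Σu·u = 159, Σu = 23, Σ1 = 5.
For Aᵀw: Σu·w = 100, Σw = 10.
Δ = 159·5 − 23² = 266.
m = (100·5 − 23·10)/266 = 135/133; c = (159·10 − 23·100)/266 = -355/133.
Residuals: -6/19, -52/133, 212/133, -8/19, -62/133; SSR = 424/133.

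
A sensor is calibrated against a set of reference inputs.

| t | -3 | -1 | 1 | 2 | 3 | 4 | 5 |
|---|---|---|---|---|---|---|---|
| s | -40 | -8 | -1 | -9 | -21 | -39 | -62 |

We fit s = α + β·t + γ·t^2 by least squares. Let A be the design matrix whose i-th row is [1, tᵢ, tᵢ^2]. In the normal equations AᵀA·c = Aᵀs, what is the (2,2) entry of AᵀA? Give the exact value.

Row 2 ↔ basis t, column 2 ↔ basis t, so (AᵀA)_{2,2} = Σᵢ (t)·(t) = (-3)·(-3) + (-1)·(-1) + (1)·(1) + (2)·(2) + (3)·(3) + (4)·(4) + (5)·(5) = 65.

65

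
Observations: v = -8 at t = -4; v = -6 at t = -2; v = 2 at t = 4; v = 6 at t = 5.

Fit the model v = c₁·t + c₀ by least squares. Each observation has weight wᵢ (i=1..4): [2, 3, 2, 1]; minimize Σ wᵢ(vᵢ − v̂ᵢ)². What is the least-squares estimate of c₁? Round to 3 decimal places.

Entries of MᵀWM: Σwᵢ·t·t = 101, Σwᵢ·t = -1, Σwᵢ·1 = 8.
Right-hand side: Σwᵢ·t·v = 146, Σwᵢ·v = -24.
MᵀWM·[c₁, c₀]ᵀ = MᵀWv becomes [[101, -1]; [-1, 8]]·[c₁, c₀]ᵀ = [146, -24]ᵀ.
Determinant 101·8 − (-1)² = 807.
c₁ = (146·8 − (-1)·(-24))/807 = 1144/807; c₀ = (101·(-24) − (-1)·146)/807 = -2278/807.

c₁ = 1.418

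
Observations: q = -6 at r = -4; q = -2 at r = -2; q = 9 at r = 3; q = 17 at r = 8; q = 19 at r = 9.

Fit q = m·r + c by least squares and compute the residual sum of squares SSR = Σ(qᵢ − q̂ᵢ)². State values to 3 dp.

The normal equations are: 174·m + 14·c = 362;  14·m + 5·c = 37.
(Σr·r = 174, Σr = 14, Σ1 = 5, Σr·q = 362, Σq = 37.)
Δ = 174·5 − 14² = 674.
m = (362·5 − 14·37)/674 = 646/337; c = (174·37 − 14·362)/674 = 685/337.
Residuals: -123/337, -67/337, 410/337, -124/337, -96/337; SSR = 630/337.

SSR = 1.869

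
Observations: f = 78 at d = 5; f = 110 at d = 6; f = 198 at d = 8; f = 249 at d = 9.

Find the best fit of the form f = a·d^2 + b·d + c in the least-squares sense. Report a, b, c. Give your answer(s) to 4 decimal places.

a = 3.1667, b = -1.3333, c = 5.0000

Normal-equation sums: Σd^2·d^2 = 12578, Σd^2·d = 1582, Σd^2 = 206, Σd·d = 206, Σd = 28, Σ1 = 4.
For Mᵀf: Σd^2·f = 38751, Σd·f = 4875, Σf = 635.
Row-reducing yields a = 19/6, b = -4/3, c = 5.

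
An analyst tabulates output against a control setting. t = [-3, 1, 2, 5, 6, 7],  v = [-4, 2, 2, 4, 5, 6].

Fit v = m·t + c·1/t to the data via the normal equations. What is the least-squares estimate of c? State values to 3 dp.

Setting ∂/∂m … = 0 gives: 124·m + 6·c = 110;  6·m + (31957/22050)·c = 1433/210.
Eliminating c: (31957/22050)·(row 1) − 6·(row 2) gives (1584434/11025)·m = (31957/22050)·110 − 6·(1433/210) = 261248/2205, so m = 653120/792217.
Then c = ((1433/210) − 6·(653120/792217))/(31957/22050) = 1026165/792217.

c = 1.295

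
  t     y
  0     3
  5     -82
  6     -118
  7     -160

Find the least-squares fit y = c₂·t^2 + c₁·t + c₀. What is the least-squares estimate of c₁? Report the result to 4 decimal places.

Compute the Gram sums: Σt^2·t^2 = 4322, Σt^2·t = 684, Σt^2 = 110, Σt·t = 110, Σt = 18, Σ1 = 4.
For Mᵀy: Σt^2·y = -14138, Σt·y = -2238, Σy = -357.
Normal equations: [[4322, 684, 110]; [684, 110, 18]; [110, 18, 4]]·[c₂, c₁, c₀]ᵀ = [-14138, -2238, -357]ᵀ.
Inverting the 3×3 Gram matrix, [c₂, c₁, c₀]ᵀ = [-5941/1892, -2481/1892, 5681/1892]ᵀ.

c₁ = -1.3113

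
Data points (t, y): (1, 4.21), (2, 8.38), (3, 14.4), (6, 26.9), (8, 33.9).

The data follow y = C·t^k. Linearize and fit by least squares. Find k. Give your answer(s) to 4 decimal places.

Taking logs, ln y = k·ln t + ln C, so regress ln y on ln t.
Σln t = 5.6630, Σ(ln t)² = 9.2219, Σln y = 13.0461, Σln t·ln y = 17.6292.
Equations: 9.2219·k + 5.6630·ln C = 17.6292;  5.6630·k + 5·ln C = 13.0461.
Δ = 9.2219·5 − (5.6630)² = 14.0403; k = (17.6292·5 − 5.6630·13.0461)/14.0403 = 1.01612, ln C = (9.2219·13.0461 − 5.6630·17.6292)/14.0403 = 1.45837.

k = 1.0161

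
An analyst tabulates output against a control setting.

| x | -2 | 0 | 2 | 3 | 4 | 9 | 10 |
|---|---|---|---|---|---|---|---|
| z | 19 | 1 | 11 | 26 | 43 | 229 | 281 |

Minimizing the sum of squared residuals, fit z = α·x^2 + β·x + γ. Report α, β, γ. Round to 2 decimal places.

α = 2.96, β = -1.65, γ = 2.82

The normal equations are: 16930·α + 1820·β + 214·γ = 47691;  1820·α + 214·β + 26·γ = 5105;  214·α + 26·β + 7·γ = 610.
Inverting the 3×3 Gram matrix, [α, β, γ]ᵀ = [583027/197046, -325441/197046, 277982/98523]ᵀ.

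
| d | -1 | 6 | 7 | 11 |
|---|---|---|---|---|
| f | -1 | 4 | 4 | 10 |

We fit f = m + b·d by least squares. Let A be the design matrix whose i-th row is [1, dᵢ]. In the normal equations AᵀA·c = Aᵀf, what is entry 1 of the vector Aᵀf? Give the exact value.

17

Entry 1 ↔ basis 1, so (Aᵀf)_{1} = Σᵢ fᵢ = (1)·(-1) + (1)·(4) + (1)·(4) + (1)·(10) = 17.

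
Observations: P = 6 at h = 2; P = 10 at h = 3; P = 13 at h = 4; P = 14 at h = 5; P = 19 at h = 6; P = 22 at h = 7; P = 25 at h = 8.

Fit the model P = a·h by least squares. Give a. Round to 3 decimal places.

With design matrix A, AᵀA = [[203]] and AᵀP = [632]ᵀ.
Hence a = 632 / 203 ≈ 3.1133.

a = 3.113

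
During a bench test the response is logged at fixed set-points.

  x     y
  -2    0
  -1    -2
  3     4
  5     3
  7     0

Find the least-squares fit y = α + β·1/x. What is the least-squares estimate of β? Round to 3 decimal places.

Forming AᵀA = [[5, -173/210]; [-173/210, 62689/44100]] and Aᵀy = [5, 59/15]ᵀ gives AᵀA·[α, β]ᵀ = Aᵀy.
det = 5·(62689/44100) − (-173/210)² = 70879/11025.
α = (5·(62689/44100) − (-173/210)·(59/15))/(70879/11025) = 456343/283516; β = (5·(59/15) − (-173/210)·5)/(70879/11025) = 524475/141758.

β = 3.700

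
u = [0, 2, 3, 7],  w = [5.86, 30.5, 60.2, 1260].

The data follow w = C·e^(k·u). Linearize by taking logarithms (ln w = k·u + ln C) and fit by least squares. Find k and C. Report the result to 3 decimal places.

With ln wᵢ as the transformed response and uᵢ as the regressor:
XᵀX = [[62.0000, 12.0000]; [12.0000, 4]], rhs = [69.1005, 16.4224]ᵀ  (here Σu = 12.0000, Σ(u)² = 62.0000, Σln w = 16.4224, Σu·ln w = 69.1005).
Δ = 62.0000·4 − (12.0000)² = 104.0000; k = (69.1005·4 − 12.0000·16.4224)/104.0000 = 0.76282, ln C = (62.0000·16.4224 − 12.0000·69.1005)/104.0000 = 1.81715, so C = exp(1.81715) = 6.15428.

k = 0.763, C = 6.154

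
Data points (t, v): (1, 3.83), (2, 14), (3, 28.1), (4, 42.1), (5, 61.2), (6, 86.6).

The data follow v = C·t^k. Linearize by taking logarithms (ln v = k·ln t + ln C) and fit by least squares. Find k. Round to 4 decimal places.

With ln vᵢ as the transformed response and ln tᵢ as the regressor:
Over the data: Σln t = 6.5793, Σ(ln t)² = 9.4099, Σln v = 19.6332, Σln t·ln v = 25.2938.
Normal system: [[9.4099, 6.5793]; [6.5793, 6]]·[k, ln C]ᵀ = [25.2938, 19.6332]ᵀ.
Slope k = (n·Σln t·ln v − Σln t·Σln v)/(n·Σ(ln t)² − (Σln t)²) = (6·25.2938 − 6.5793·19.6332)/13.1729 = 1.71498; ln C = (Σln v − k·Σln t)/n = 1.39165.

k = 1.7150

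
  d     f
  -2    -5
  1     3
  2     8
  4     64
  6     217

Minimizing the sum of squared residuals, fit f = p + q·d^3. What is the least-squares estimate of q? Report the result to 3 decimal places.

Normal-equation sums: Σ1 = 5, Σd^3 = 281, Σd^3·d^3 = 50881.
For Aᵀf: Σf = 287, Σd^3·f = 51075.
AᵀA·[p, q]ᵀ = Aᵀf becomes [[5, 281]; [281, 50881]]·[p, q]ᵀ = [287, 51075]ᵀ.
Eliminating q: 50881·(row 1) − 281·(row 2) gives 175444·p = 50881·287 − 281·51075 = 250772, so p = 62693/43861.
Then q = (51075 − 281·(62693/43861))/50881 = 43682/43861.

q = 0.996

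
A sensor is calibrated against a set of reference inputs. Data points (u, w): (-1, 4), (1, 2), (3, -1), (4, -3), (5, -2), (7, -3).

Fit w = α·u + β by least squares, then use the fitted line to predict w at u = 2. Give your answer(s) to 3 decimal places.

The normal system AᵀA·[α, β]ᵀ = Aᵀw is [[101, 19]; [19, 6]]·[α, β]ᵀ = [-48, -3]ᵀ.
Determinant 101·6 − 19² = 245.
α = ((-48)·6 − 19·(-3))/245 = -33/35; β = (101·(-3) − 19·(-48))/245 = 87/35.
At u = 2: ŵ = (-33/35)·(2) + (87/35)·(1) = 3/5.

ŵ = 0.600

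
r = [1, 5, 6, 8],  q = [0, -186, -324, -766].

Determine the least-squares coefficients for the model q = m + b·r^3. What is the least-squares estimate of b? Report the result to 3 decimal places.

b = -1.499

Setting ∂/∂m … = 0 gives: 4·m + 854·b = -1276;  854·m + 324426·b = -485426.
Eliminating b: 324426·(row 1) − 854·(row 2) gives 568388·m = 324426·(-1276) − 854·(-485426) = 586228, so m = 146557/142097.
Then b = ((-485426) − 854·(146557/142097))/324426 = -213000/142097.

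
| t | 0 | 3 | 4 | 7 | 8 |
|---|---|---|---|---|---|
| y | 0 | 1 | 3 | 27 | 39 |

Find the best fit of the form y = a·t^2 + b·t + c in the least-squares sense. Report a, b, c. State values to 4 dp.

a = 0.9766, b = -2.9825, c = 0.1682

XᵀX·[a, b, c]ᵀ = Xᵀy reads: 6834·a + 946·b + 138·c = 3876;  946·a + 138·b + 22·c = 516;  138·a + 22·b + 5·c = 70.
Inverting the 3×3 Gram matrix, [a, b, c]ᵀ = [3007/3079, -9183/3079, 518/3079]ᵀ.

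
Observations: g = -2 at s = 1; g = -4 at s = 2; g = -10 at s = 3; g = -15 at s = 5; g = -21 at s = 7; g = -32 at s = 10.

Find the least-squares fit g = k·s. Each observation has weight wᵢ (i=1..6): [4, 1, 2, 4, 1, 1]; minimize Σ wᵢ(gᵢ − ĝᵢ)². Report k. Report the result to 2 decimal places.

Sums needed: Σwᵢ·s·s = 275.
Moment sums: Σwᵢ·s·g = -843.
XᵀWX·[k]ᵀ = XᵀWg becomes [[275]]·[k]ᵀ = [-843]ᵀ.
Hence k = -843 / 275 ≈ -3.06545.

k = -3.07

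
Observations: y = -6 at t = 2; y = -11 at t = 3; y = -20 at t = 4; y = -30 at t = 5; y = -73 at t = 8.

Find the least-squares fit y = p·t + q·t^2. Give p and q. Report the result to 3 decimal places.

Forming XᵀX = [[118, 736]; [736, 5074]] and Xᵀy = [-859, -5865]ᵀ gives XᵀX·[p, q]ᵀ = Xᵀy.
Determinant 118·5074 − 736² = 57036.
p = ((-859)·5074 − 736·(-5865))/57036 = -20963/28518; q = (118·(-5865) − 736·(-859))/57036 = -29923/28518.

p = -0.735, q = -1.049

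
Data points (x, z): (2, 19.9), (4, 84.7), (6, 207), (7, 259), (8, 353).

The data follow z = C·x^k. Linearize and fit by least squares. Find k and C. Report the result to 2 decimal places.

k = 2.07, C = 4.77

Taking logs, ln z = k·ln x + ln C, so regress ln z on ln x.
Σln x = 7.8966, Σ(ln x)² = 13.7233, Σln z = 24.1859, Σln x·ln z = 40.7939.
Equations: 13.7233·k + 7.8966·ln C = 40.7939;  7.8966·k + 5·ln C = 24.1859.
Δ = 13.7233·5 − (7.8966)² = 6.2610; k = (40.7939·5 − 7.8966·24.1859)/6.2610 = 2.07393, ln C = (13.7233·24.1859 − 7.8966·40.7939)/6.2610 = 1.56179, so C = exp(1.56179) = 4.76736.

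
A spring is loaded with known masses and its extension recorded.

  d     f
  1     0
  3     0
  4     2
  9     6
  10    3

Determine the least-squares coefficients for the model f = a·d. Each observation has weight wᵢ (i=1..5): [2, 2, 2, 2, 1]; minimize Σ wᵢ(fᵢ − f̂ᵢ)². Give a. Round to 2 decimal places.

a = 0.49

Forming AᵀWA = [[314]] and AᵀWf = [154]ᵀ gives AᵀWA·[a]ᵀ = AᵀWf.
a = 154/314 = 0.490446.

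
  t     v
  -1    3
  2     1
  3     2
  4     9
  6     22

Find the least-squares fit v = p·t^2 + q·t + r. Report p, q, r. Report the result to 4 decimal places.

p = 0.8851, q = -1.6776, r = 0.4135

The normal equations are: 1650·p + 314·q + 66·r = 961;  314·p + 66·q + 14·r = 173;  66·p + 14·q + 5·r = 37.
Solving the 3×3 system (Gaussian elimination) gives p = 578/653, q = -2191/1306, r = 270/653.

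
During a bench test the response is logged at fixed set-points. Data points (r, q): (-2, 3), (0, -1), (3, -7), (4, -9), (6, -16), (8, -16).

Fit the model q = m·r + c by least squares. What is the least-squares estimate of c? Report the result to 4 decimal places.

c = -1.1646

Compute the Gram sums: Σr·r = 129, Σr = 19, Σ1 = 6.
For Xᵀq: Σr·q = -287, Σq = -46.
So XᵀX·[m, c]ᵀ = Xᵀq: [[129, 19]; [19, 6]]·[m, c]ᵀ = [-287, -46]ᵀ.
Eliminating c: 6·(row 1) − 19·(row 2) gives 413·m = 6·(-287) − 19·(-46) = -848, so m = -848/413.
Then c = ((-46) − 19·(-848/413))/6 = -481/413.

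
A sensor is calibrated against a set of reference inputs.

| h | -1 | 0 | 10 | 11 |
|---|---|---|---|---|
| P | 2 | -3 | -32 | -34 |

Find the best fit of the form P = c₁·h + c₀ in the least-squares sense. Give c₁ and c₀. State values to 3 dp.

The normal system MᵀM·[c₁, c₀]ᵀ = MᵀP is [[222, 20]; [20, 4]]·[c₁, c₀]ᵀ = [-696, -67]ᵀ.
Δ = 222·4 − 20² = 488.
c₁ = ((-696)·4 − 20·(-67))/488 = -361/122; c₀ = (222·(-67) − 20·(-696))/488 = -477/244.

c₁ = -2.959, c₀ = -1.955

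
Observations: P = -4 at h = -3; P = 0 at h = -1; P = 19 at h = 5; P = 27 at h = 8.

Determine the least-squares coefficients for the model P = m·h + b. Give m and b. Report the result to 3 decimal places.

Forming AᵀA = [[99, 9]; [9, 4]] and AᵀP = [323, 42]ᵀ gives AᵀA·[m, b]ᵀ = AᵀP.
det = 99·4 − 9² = 315.
m = (323·4 − 9·42)/315 = 914/315; b = (99·42 − 9·323)/315 = 139/35.

m = 2.902, b = 3.971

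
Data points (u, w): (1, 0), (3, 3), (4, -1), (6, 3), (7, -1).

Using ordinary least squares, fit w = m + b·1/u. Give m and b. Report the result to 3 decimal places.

With design matrix M, MᵀM = [[5, 53/28]; [53/28, 8621/7056]] and Mᵀw = [4, 31/28]ᵀ.
Eliminating b: (8621/7056)·(row 1) − (53/28)·(row 2) gives (1114/441)·m = (8621/7056)·4 − (53/28)·(31/28) = 19697/7056, so m = 19697/17824.
Then b = ((31/28) − (53/28)·(19697/17824))/(8621/7056) = -3591/4456.

m = 1.105, b = -0.806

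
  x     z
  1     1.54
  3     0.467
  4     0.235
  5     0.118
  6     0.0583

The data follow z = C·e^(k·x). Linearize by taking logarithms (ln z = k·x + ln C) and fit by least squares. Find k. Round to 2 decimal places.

k = -0.66

Let Y = ln z. Fitting Y = k·x + ln C by least squares:
Sums: Σx = 19.0000, Σ(x)² = 87.0000, Σln z = -6.7570, Σx·ln z = -35.3834.
Normal system: [[87.0000, 19.0000]; [19.0000, 5]]·[k, ln C]ᵀ = [-35.3834, -6.7570]ᵀ.
Δ = 87.0000·5 − (19.0000)² = 74.0000; k = (-35.3834·5 − 19.0000·-6.7570)/74.0000 = -0.65586, ln C = (87.0000·-6.7570 − 19.0000·-35.3834)/74.0000 = 1.14085.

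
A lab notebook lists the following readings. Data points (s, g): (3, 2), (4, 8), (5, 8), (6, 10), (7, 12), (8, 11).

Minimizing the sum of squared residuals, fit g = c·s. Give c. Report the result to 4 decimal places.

Normal-equation sums: Σs·s = 199.
Moment sums: Σs·g = 310.
Normal equations: [[199]]·[c]ᵀ = [310]ᵀ.
c = 310/199 = 1.55779.

c = 1.5578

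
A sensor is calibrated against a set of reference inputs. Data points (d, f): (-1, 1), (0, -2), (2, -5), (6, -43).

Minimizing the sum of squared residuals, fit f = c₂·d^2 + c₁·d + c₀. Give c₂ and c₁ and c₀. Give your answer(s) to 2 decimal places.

c₂ = -1.04, c₁ = -0.92, c₀ = -0.01

With design matrix X, XᵀX = [[1313, 223, 41]; [223, 41, 7]; [41, 7, 4]] and Xᵀf = [-1567, -269, -49]ᵀ.
Solving the 3×3 system (Gaussian elimination) gives c₂ = -193/186, c₁ = -851/930, c₀ = -2/155.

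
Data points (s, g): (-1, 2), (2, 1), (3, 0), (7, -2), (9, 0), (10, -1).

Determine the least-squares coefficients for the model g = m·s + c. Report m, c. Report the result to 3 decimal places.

Setting ∂/∂m … = 0 gives: 244·m + 30·c = -24;  30·m + 6·c = 0.
Eliminating c: 6·(row 1) − 30·(row 2) gives 564·m = 6·(-24) − 30·0 = -144, so m = -12/47.
Then c = (0 − 30·(-12/47))/6 = 60/47.

m = -0.255, c = 1.277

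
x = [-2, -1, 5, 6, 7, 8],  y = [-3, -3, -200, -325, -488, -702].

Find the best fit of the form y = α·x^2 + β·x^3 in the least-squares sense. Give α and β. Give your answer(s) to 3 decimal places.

α = -3.060, β = -0.988

With design matrix A, AᵀA = [[8435, 60443]; [60443, 442139]] and Aᵀy = [-85555, -621981]ᵀ.
det = 8435·442139 − 60443² = 76086216.
α = ((-85555)·442139 − 60443·(-621981))/76086216 = -116402281/38043108; β = (8435·(-621981) − 60443·(-85555))/76086216 = -37604435/38043108.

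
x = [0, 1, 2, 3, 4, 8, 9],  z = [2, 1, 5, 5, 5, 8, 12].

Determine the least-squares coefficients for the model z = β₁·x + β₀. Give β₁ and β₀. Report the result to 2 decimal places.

Compute the Gram sums: Σx·x = 175, Σx = 27, Σ1 = 7.
And Σx·z = 218, Σz = 38.
Normal equations: [[175, 27]; [27, 7]]·[β₁, β₀]ᵀ = [218, 38]ᵀ.
Eliminating β₀: 7·(row 1) − 27·(row 2) gives 496·β₁ = 7·218 − 27·38 = 500, so β₁ = 125/124.
Then β₀ = (38 − 27·(125/124))/7 = 191/124.

β₁ = 1.01, β₀ = 1.54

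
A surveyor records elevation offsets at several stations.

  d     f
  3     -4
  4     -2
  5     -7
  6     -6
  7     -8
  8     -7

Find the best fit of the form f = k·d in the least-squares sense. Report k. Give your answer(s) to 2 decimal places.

k = -1.02

Compute the Gram sums: Σd·d = 199.
For Aᵀf: Σd·f = -203.
Normal equations: [[199]]·[k]ᵀ = [-203]ᵀ.
Hence k = -203 / 199 ≈ -1.0201.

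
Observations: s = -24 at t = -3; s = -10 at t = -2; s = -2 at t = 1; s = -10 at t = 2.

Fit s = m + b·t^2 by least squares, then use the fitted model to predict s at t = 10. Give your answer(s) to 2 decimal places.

ŝ = -274.85

Setting ∂/∂m … = 0 gives: 4·m + 18·b = -46;  18·m + 114·b = -298.
det = 4·114 − 18² = 132.
m = ((-46)·114 − 18·(-298))/132 = 10/11; b = (4·(-298) − 18·(-46))/132 = -91/33.
At t = 10: ŝ = (10/11)·(1) + (-91/33)·(100) = -9070/33.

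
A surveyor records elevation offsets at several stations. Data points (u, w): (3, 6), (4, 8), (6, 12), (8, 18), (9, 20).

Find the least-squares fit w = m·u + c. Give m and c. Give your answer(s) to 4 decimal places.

Entries of XᵀX: Σu·u = 206, Σu = 30, Σ1 = 5.
For Xᵀw: Σu·w = 446, Σw = 64.
So XᵀX·[m, c]ᵀ = Xᵀw: [[206, 30]; [30, 5]]·[m, c]ᵀ = [446, 64]ᵀ.
det = 206·5 − 30² = 130.
m = (446·5 − 30·64)/130 = 31/13; c = (206·64 − 30·446)/130 = -98/65.

m = 2.3846, c = -1.5077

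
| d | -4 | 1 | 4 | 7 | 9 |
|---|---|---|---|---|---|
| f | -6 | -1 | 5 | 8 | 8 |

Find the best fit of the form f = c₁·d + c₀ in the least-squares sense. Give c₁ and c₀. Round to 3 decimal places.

Sums needed: Σd·d = 163, Σd = 17, Σ1 = 5.
Moment sums: Σd·f = 171, Σf = 14.
Normal equations: [[163, 17]; [17, 5]]·[c₁, c₀]ᵀ = [171, 14]ᵀ.
Δ = 163·5 − 17² = 526.
c₁ = (171·5 − 17·14)/526 = 617/526; c₀ = (163·14 − 17·171)/526 = -625/526.

c₁ = 1.173, c₀ = -1.188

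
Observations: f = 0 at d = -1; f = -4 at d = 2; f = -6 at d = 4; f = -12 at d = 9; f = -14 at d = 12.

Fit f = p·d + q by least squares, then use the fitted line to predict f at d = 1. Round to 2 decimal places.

Entries of MᵀM: Σd·d = 246, Σd = 26, Σ1 = 5.
Right-hand side: Σd·f = -308, Σf = -36.
MᵀM·[p, q]ᵀ = Mᵀf becomes [[246, 26]; [26, 5]]·[p, q]ᵀ = [-308, -36]ᵀ.
Δ = 246·5 − 26² = 554.
p = ((-308)·5 − 26·(-36))/554 = -302/277; q = (246·(-36) − 26·(-308))/554 = -424/277.
At d = 1: f̂ = (-302/277)·(1) + (-424/277)·(1) = -726/277.

f̂ = -2.62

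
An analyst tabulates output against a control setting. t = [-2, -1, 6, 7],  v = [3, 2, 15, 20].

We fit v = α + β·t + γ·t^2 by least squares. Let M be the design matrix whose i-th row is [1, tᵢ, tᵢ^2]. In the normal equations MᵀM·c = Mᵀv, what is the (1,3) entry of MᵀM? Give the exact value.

90

Row 1 ↔ basis 1, column 3 ↔ basis t^2, so (MᵀM)_{1,3} = Σᵢ t^2 = (1)·(4) + (1)·(1) + (1)·(36) + (1)·(49) = 90.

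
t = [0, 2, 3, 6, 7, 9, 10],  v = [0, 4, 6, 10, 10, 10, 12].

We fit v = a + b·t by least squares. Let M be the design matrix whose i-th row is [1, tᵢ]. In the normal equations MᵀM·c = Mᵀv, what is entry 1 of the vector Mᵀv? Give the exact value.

52

Entry 1 ↔ basis 1, so (Mᵀv)_{1} = Σᵢ vᵢ = (1)·(0) + (1)·(4) + (1)·(6) + (1)·(10) + (1)·(10) + (1)·(10) + (1)·(12) = 52.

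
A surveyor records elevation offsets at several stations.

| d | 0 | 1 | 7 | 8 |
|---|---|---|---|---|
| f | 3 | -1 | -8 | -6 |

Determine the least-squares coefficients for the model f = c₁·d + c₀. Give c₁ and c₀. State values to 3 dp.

Setting ∂/∂c₁ … = 0 gives: 114·c₁ + 16·c₀ = -105;  16·c₁ + 4·c₀ = -12.
(Σd·d = 114, Σd = 16, Σ1 = 4, Σd·f = -105, Σf = -12.)
Eliminating c₀: 4·(row 1) − 16·(row 2) gives 200·c₁ = 4·(-105) − 16·(-12) = -228, so c₁ = -57/50.
Then c₀ = ((-12) − 16·(-57/50))/4 = 39/25.

c₁ = -1.140, c₀ = 1.560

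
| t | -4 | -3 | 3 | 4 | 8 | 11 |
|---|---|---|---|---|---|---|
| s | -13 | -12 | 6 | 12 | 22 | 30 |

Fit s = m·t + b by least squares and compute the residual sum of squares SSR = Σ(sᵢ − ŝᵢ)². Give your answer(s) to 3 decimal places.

The normal system XᵀX·[m, b]ᵀ = Xᵀs is [[235, 19]; [19, 6]]·[m, b]ᵀ = [660, 45]ᵀ.
Determinant 235·6 − 19² = 1049.
m = (660·6 − 19·45)/1049 = 3105/1049; b = (235·45 − 19·660)/1049 = -1965/1049.
Residuals: 748/1049, -1308/1049, -1056/1049, 2133/1049, 203/1049, -720/1049; SSR = 8098/1049.

SSR = 7.720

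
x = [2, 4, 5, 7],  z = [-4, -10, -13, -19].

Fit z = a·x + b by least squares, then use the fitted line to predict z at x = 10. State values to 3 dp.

ẑ = -28.000

The normal system MᵀM·[a, b]ᵀ = Mᵀz is [[94, 18]; [18, 4]]·[a, b]ᵀ = [-246, -46]ᵀ.
Eliminating b: 4·(row 1) − 18·(row 2) gives 52·a = 4·(-246) − 18·(-46) = -156, so a = -3.
Then b = ((-46) − 18·(-3))/4 = 2.
At x = 10: ẑ = (-3)·(10) + (2)·(1) = -28.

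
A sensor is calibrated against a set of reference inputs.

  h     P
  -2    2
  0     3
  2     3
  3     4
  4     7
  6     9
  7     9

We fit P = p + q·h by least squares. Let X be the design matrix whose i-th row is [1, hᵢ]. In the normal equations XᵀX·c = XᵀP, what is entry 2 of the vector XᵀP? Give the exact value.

Entry 2 ↔ basis h, so (XᵀP)_{2} = Σᵢ (h)·Pᵢ = (-2)·(2) + (0)·(3) + (2)·(3) + (3)·(4) + (4)·(7) + (6)·(9) + (7)·(9) = 159.

159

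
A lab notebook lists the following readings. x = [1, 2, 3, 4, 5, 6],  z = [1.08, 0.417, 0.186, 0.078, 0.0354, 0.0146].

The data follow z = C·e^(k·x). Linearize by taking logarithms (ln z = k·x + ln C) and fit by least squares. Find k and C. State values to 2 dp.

Linearized form: ln z = k·x + ln C. From the 6 transformed points,
AᵀA = [[91.0000, 21.0000]; [21.0000, 6]], rhs = [-58.9882, -12.5985]ᵀ  (here Σx = 21.0000, Σ(x)² = 91.0000, Σln z = -12.5985, Σx·ln z = -58.9882).
Δ = 91.0000·6 − (21.0000)² = 105.0000; k = (-58.9882·6 − 21.0000·-12.5985)/105.0000 = -0.85105, ln C = (91.0000·-12.5985 − 21.0000·-58.9882)/105.0000 = 0.87891, so C = exp(0.87891) = 2.40827.

k = -0.85, C = 2.41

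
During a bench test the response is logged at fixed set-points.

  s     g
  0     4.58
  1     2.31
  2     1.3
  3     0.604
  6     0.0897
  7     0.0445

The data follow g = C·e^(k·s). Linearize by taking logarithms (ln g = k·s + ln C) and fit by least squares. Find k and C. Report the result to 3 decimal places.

k = -0.660, C = 4.578

Let Y = ln g. Fitting Y = k·s + ln C by least squares:
Sums: Σs = 19.0000, Σ(s)² = 99.0000, Σln g = -3.4064, Σs·ln g = -36.4041.
Normal system: [[99.0000, 19.0000]; [19.0000, 6]]·[k, ln C]ᵀ = [-36.4041, -3.4064]ᵀ.
Δ = 99.0000·6 − (19.0000)² = 233.0000; k = (-36.4041·6 − 19.0000·-3.4064)/233.0000 = -0.65967, ln C = (99.0000·-3.4064 − 19.0000·-36.4041)/233.0000 = 1.52121, so C = exp(1.52121) = 4.57778.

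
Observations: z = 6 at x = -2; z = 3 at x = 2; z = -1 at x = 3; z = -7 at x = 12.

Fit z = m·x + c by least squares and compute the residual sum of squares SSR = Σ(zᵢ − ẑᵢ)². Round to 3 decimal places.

SSR = 5.389

With design matrix M, MᵀM = [[161, 15]; [15, 4]] and Mᵀz = [-93, 1]ᵀ.
Determinant 161·4 − 15² = 419.
m = ((-93)·4 − 15·1)/419 = -387/419; c = (161·1 − 15·(-93))/419 = 1556/419.
Residuals: 184/419, 475/419, -814/419, 155/419; SSR = 2258/419.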